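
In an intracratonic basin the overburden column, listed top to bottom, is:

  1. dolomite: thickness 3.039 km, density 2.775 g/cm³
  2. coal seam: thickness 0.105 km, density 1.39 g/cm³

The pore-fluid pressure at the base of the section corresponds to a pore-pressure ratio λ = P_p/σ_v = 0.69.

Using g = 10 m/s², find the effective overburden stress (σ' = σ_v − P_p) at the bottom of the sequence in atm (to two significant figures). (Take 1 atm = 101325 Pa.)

260 atm

Overburden (lithostatic) stress σ_v:
dolomite: 2775 kg/m³ × 10 m/s² × 3039 m = 8.433×10^7 Pa = 84.33 MPa
coal seam: 1390 kg/m³ × 10 m/s² × 105 m = 1.460×10^6 Pa = 1.460 MPa
Total = 84.33 + 1.460 = 85.792 MPa
Pore pressure P_p = λ·σ_v = 0.69 × 85.79 MPa = 59.20 MPa
Effective stress σ' = σ_v − P_p = 85.79 − 59.20 = 26.595 MPa = 262.48 atm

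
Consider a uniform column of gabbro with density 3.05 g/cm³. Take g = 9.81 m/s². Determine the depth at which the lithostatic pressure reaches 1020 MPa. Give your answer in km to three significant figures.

34.1 km

h = P/(ρg) = 1020 MPa / (3050 kg/m³ × 9.81 m/s²) = 1.020×10^9 Pa / 29920 Pa/m = 34090 m
= 34.090 km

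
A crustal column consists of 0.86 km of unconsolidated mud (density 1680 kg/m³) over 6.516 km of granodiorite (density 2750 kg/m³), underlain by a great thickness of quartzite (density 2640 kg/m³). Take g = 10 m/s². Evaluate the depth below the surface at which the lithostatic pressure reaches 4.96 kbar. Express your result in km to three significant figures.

18.8 km

Pressure at base of upper layers: 1680×10×860 + 2750×10×6516 = 1.936×10^8 Pa = 1.936 kbar
Remaining pressure to be supplied by quartzite: 4.960×10^8 − 1.936×10^8 = 3.024×10^8 Pa
Additional depth in quartzite = 3.024×10^8 Pa / (2640 kg/m³ × 10 m/s²) = 11453 m
Total depth = 7376 m + 11453 m = 18829 m
= 18.829 km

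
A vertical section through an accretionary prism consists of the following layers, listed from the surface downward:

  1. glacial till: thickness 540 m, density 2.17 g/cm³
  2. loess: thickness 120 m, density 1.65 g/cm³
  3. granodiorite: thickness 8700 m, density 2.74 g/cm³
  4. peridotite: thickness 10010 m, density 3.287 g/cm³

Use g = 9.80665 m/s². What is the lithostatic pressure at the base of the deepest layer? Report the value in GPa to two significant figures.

0.57 GPa

glacial till: 2170 kg/m³ × 9.80665 m/s² × 540 m = 1.149×10^7 Pa = 0.01149 GPa
loess: 1650 kg/m³ × 9.80665 m/s² × 120 m = 1.942×10^6 Pa = 1.942×10^-3 GPa
granodiorite: 2740 kg/m³ × 9.80665 m/s² × 8700 m = 2.338×10^8 Pa = 0.2338 GPa
peridotite: 3287 kg/m³ × 9.80665 m/s² × 10010 m = 3.227×10^8 Pa = 0.3227 GPa
Total = 0.01149 + 1.942×10^-3 + 0.2338 + 0.3227 = 0.56987 GPa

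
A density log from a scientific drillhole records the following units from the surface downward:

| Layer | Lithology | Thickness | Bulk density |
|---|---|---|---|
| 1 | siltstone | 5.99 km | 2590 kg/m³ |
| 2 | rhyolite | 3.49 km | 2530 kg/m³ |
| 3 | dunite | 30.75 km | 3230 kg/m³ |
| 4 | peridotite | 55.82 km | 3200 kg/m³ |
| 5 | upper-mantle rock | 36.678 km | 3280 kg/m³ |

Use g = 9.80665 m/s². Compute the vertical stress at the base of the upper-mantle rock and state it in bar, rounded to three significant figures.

siltstone: 2590 kg/m³ × 9.80665 m/s² × 5990 m = 1.521×10^8 Pa = 1521 bar
rhyolite: 2530 kg/m³ × 9.80665 m/s² × 3490 m = 8.659×10^7 Pa = 865.9 bar
dunite: 3230 kg/m³ × 9.80665 m/s² × 30750 m = 9.740×10^8 Pa = 9740 bar
peridotite: 3200 kg/m³ × 9.80665 m/s² × 55820 m = 1.752×10^9 Pa = 17517 bar
upper-mantle rock: 3280 kg/m³ × 9.80665 m/s² × 36678 m = 1.180×10^9 Pa = 11798 bar
Total = 1521 + 865.9 + 9740 + 17517 + 11798 = 41442 bar

41400 bar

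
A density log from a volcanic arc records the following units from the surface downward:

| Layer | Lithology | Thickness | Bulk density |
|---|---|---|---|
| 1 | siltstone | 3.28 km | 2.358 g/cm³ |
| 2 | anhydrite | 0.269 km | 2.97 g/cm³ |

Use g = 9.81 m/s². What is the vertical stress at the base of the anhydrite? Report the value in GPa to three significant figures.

0.0837 GPa

siltstone: 2358 kg/m³ × 9.81 m/s² × 3280 m = 7.587×10^7 Pa = 0.07587 GPa
anhydrite: 2970 kg/m³ × 9.81 m/s² × 269 m = 7.838×10^6 Pa = 7.838×10^-3 GPa
Total = 0.07587 + 7.838×10^-3 = 0.083710 GPa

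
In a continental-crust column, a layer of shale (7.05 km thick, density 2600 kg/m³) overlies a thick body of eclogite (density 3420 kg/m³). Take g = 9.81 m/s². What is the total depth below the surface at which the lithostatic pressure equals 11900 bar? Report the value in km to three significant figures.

37.2 km

Pressure at base of upper layers: 2600×9.81×7050 = 1.798×10^8 Pa = 1798 bar
Remaining pressure to be supplied by eclogite: 1.190×10^9 − 1.798×10^8 = 1.010×10^9 Pa
Additional depth in eclogite = 1.010×10^9 Pa / (3420 kg/m³ × 9.81 m/s²) = 30110 m
Total depth = 7050 m + 30110 m = 37160 m
= 37.160 km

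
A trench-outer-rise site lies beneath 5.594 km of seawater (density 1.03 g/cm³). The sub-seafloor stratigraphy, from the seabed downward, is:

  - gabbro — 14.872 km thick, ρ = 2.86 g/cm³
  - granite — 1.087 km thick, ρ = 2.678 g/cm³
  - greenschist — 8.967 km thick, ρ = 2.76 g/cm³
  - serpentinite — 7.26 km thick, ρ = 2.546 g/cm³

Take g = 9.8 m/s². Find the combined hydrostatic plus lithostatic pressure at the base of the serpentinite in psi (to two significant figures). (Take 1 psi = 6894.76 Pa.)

seawater: 1030 kg/m³ × 9.8 m/s² × 5594 m = 5.647×10^7 Pa = 8190 psi
gabbro: 2860 kg/m³ × 9.8 m/s² × 14872 m = 4.168×10^8 Pa = 60456 psi
granite: 2678 kg/m³ × 9.8 m/s² × 1087 m = 2.853×10^7 Pa = 4138 psi
greenschist: 2760 kg/m³ × 9.8 m/s² × 8967 m = 2.425×10^8 Pa = 35177 psi
serpentinite: 2546 kg/m³ × 9.8 m/s² × 7260 m = 1.811×10^8 Pa = 26273 psi
Total = 8190 + 60456 + 4138 + 35177 + 26273 = 1.3423×10^5 psi

130000 psi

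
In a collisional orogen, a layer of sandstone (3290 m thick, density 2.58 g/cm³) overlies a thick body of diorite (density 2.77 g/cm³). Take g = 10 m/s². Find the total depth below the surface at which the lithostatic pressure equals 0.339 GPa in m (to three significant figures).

12500 m

Pressure at base of upper layers: 2580×10×3290 = 8.488×10^7 Pa = 0.08488 GPa
Remaining pressure to be supplied by diorite: 3.390×10^8 − 8.488×10^7 = 2.541×10^8 Pa
Additional depth in diorite = 2.541×10^8 Pa / (2770 kg/m³ × 10 m/s²) = 9173.9 m
Total depth = 3290 m + 9173.9 m = 12464 m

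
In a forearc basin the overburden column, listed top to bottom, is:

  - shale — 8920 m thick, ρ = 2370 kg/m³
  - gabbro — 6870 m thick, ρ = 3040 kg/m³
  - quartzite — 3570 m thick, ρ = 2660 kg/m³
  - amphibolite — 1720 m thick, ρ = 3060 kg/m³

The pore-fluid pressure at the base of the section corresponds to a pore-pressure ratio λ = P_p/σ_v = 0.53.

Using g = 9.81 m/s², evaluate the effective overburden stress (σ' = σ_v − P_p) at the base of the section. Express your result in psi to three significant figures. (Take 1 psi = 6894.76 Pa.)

Overburden (lithostatic) stress σ_v:
shale: 2370 kg/m³ × 9.81 m/s² × 8920 m = 2.074×10^8 Pa = 207.4 MPa
gabbro: 3040 kg/m³ × 9.81 m/s² × 6870 m = 2.049×10^8 Pa = 204.9 MPa
quartzite: 2660 kg/m³ × 9.81 m/s² × 3570 m = 9.316×10^7 Pa = 93.16 MPa
amphibolite: 3060 kg/m³ × 9.81 m/s² × 1720 m = 5.163×10^7 Pa = 51.63 MPa
Total = 207.4 + 204.9 + 93.16 + 51.63 = 557.06 MPa
Pore pressure P_p = λ·σ_v = 0.53 × 557.1 MPa = 295.2 MPa
Effective stress σ' = σ_v − P_p = 557.1 − 295.2 = 261.82 MPa = 37973 psi

38000 psi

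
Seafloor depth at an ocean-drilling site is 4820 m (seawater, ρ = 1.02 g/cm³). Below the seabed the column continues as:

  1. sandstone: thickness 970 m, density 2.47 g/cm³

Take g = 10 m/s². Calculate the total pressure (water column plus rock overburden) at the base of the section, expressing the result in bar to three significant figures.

seawater: 1020 kg/m³ × 10 m/s² × 4820 m = 4.916×10^7 Pa = 491.6 bar
sandstone: 2470 kg/m³ × 10 m/s² × 970 m = 2.396×10^7 Pa = 239.6 bar
Total = 491.6 + 239.6 = 731.23 bar

731 bar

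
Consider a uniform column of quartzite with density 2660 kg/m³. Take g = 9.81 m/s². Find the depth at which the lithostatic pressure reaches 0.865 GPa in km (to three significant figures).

33.1 km

h = P/(ρg) = 0.865 GPa / (2660 kg/m³ × 9.81 m/s²) = 8.650×10^8 Pa / 26095 Pa/m = 33149 m
= 33.149 km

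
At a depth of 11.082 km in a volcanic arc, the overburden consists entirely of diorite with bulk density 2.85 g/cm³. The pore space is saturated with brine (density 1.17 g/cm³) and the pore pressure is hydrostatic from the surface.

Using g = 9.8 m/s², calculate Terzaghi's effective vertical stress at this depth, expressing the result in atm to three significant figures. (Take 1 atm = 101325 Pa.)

Overburden (lithostatic) stress σ_v:
diorite: 2850 kg/m³ × 9.8 m/s² × 11082 m = 3.095×10^8 Pa = 309.5 MPa
Pore pressure P_p = 1170 kg/m³ × 9.8 m/s² × 11082 m = 1.271×10^8 Pa = 127.1 MPa
Effective stress σ' = σ_v − P_p = 309.5 − 127.1 = 182.45 MPa = 1800.7 atm

1800 atm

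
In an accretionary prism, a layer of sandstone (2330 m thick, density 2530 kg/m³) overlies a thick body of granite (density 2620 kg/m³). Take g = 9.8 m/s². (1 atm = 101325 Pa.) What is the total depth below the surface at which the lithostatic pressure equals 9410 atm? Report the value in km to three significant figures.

Pressure at base of upper layers: 2530×9.8×2330 = 5.777×10^7 Pa = 570.1 atm
Remaining pressure to be supplied by granite: 9.535×10^8 − 5.777×10^7 = 8.957×10^8 Pa
Additional depth in granite = 8.957×10^8 Pa / (2620 kg/m³ × 9.8 m/s²) = 34885 m
Total depth = 2330 m + 34885 m = 37215 m
= 37.215 km

37.2 km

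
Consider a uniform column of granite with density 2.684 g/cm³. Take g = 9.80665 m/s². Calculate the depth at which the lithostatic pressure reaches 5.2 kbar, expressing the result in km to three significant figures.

h = P/(ρg) = 5.2 kbar / (2684 kg/m³ × 9.80665 m/s²) = 5.200×10^8 Pa / 26321 Pa/m = 19756 m
= 19.756 km

19.8 km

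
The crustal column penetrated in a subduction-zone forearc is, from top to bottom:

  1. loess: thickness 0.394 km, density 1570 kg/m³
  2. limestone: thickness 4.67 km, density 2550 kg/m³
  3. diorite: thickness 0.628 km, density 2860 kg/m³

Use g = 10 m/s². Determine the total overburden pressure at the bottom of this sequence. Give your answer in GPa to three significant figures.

loess: 1570 kg/m³ × 10 m/s² × 394 m = 6.186×10^6 Pa = 6.186×10^-3 GPa
limestone: 2550 kg/m³ × 10 m/s² × 4670 m = 1.191×10^8 Pa = 0.1191 GPa
diorite: 2860 kg/m³ × 10 m/s² × 628 m = 1.796×10^7 Pa = 0.01796 GPa
Total = 6.186×10^-3 + 0.1191 + 0.01796 = 0.14323 GPa

0.143 GPa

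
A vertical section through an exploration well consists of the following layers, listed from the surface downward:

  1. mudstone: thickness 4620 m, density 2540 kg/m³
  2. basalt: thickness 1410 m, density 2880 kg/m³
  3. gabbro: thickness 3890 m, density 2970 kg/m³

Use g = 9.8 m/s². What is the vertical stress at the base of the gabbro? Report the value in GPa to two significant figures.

0.27 GPa

mudstone: 2540 kg/m³ × 9.8 m/s² × 4620 m = 1.150×10^8 Pa = 0.1150 GPa
basalt: 2880 kg/m³ × 9.8 m/s² × 1410 m = 3.980×10^7 Pa = 0.03980 GPa
gabbro: 2970 kg/m³ × 9.8 m/s² × 3890 m = 1.132×10^8 Pa = 0.1132 GPa
Total = 0.1150 + 0.03980 + 0.1132 = 0.26802 GPa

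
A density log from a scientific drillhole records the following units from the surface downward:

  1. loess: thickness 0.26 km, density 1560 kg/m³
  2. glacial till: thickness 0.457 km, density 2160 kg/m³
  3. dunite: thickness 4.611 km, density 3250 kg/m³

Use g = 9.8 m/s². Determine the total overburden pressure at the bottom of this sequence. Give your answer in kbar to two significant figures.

1.6 kbar

loess: 1560 kg/m³ × 9.8 m/s² × 260 m = 3.975×10^6 Pa = 0.03975 kbar
glacial till: 2160 kg/m³ × 9.8 m/s² × 457 m = 9.674×10^6 Pa = 0.09674 kbar
dunite: 3250 kg/m³ × 9.8 m/s² × 4611 m = 1.469×10^8 Pa = 1.469 kbar
Total = 0.03975 + 0.09674 + 1.469 = 1.6051 kbar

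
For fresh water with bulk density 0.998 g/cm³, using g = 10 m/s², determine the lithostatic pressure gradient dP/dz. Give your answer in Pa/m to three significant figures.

9980 Pa/m

dP/dz = ρg = 998 kg/m³ × 10 m/s² = 9980.0 Pa/m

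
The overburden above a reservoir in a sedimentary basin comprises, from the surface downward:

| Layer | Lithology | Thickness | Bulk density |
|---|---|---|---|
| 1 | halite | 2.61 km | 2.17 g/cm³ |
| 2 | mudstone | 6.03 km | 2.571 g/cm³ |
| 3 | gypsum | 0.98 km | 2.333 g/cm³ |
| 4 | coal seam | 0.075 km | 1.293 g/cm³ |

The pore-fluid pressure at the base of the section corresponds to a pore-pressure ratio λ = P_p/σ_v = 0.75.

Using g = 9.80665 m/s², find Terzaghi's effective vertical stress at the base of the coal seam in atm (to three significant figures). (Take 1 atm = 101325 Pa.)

Overburden (lithostatic) stress σ_v:
halite: 2170 kg/m³ × 9.80665 m/s² × 2610 m = 5.554×10^7 Pa = 55.54 MPa
mudstone: 2571 kg/m³ × 9.80665 m/s² × 6030 m = 1.520×10^8 Pa = 152.0 MPa
gypsum: 2333 kg/m³ × 9.80665 m/s² × 980 m = 2.242×10^7 Pa = 22.42 MPa
coal seam: 1293 kg/m³ × 9.80665 m/s² × 75 m = 9.510×10^5 Pa = 0.9510 MPa
Total = 55.54 + 152.0 + 22.42 + 0.9510 = 230.95 MPa
Pore pressure P_p = λ·σ_v = 0.75 × 230.9 MPa = 173.2 MPa
Effective stress σ' = σ_v − P_p = 230.9 − 173.2 = 57.737 MPa = 569.82 atm

570 atm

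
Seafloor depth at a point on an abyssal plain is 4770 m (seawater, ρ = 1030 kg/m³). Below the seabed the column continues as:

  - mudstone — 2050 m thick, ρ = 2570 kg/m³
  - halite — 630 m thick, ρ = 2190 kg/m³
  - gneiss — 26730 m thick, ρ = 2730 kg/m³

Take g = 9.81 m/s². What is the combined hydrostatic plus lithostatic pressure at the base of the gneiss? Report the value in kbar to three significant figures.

8.29 kbar

seawater: 1030 kg/m³ × 9.81 m/s² × 4770 m = 4.820×10^7 Pa = 0.4820 kbar
mudstone: 2570 kg/m³ × 9.81 m/s² × 2050 m = 5.168×10^7 Pa = 0.5168 kbar
halite: 2190 kg/m³ × 9.81 m/s² × 630 m = 1.353×10^7 Pa = 0.1353 kbar
gneiss: 2730 kg/m³ × 9.81 m/s² × 26730 m = 7.159×10^8 Pa = 7.159 kbar
Total = 0.4820 + 0.5168 + 0.1353 + 7.159 = 8.2928 kbar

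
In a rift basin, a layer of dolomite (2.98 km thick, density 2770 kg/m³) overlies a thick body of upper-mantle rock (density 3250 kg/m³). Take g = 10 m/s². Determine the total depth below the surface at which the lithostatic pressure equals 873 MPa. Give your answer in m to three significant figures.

Pressure at base of upper layers: 2770×10×2980 = 8.255×10^7 Pa = 82.55 MPa
Remaining pressure to be supplied by upper-mantle rock: 8.730×10^8 − 8.255×10^7 = 7.905×10^8 Pa
Additional depth in upper-mantle rock = 7.905×10^8 Pa / (3250 kg/m³ × 10 m/s²) = 24322 m
Total depth = 2980 m + 24322 m = 27302 m

27300 m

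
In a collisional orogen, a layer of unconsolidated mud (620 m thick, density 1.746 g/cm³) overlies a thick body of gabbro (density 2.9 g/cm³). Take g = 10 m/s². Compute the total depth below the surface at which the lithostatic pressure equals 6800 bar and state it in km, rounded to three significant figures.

23.7 km

Pressure at base of upper layers: 1746×10×620 = 1.083×10^7 Pa = 108.3 bar
Remaining pressure to be supplied by gabbro: 6.800×10^8 − 1.083×10^7 = 6.692×10^8 Pa
Additional depth in gabbro = 6.692×10^8 Pa / (2900 kg/m³ × 10 m/s²) = 23075 m
Total depth = 620 m + 23075 m = 23695 m
= 23.695 km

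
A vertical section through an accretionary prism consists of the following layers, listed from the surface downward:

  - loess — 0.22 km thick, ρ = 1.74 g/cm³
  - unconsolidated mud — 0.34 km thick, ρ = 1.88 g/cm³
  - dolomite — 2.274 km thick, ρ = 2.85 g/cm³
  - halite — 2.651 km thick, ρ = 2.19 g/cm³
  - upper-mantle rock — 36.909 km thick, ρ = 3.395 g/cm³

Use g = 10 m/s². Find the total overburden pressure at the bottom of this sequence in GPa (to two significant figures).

1.4 GPa

loess: 1740 kg/m³ × 10 m/s² × 220 m = 3.828×10^6 Pa = 3.828×10^-3 GPa
unconsolidated mud: 1880 kg/m³ × 10 m/s² × 340 m = 6.392×10^6 Pa = 6.392×10^-3 GPa
dolomite: 2850 kg/m³ × 10 m/s² × 2274 m = 6.481×10^7 Pa = 0.06481 GPa
halite: 2190 kg/m³ × 10 m/s² × 2651 m = 5.806×10^7 Pa = 0.05806 GPa
upper-mantle rock: 3395 kg/m³ × 10 m/s² × 36909 m = 1.253×10^9 Pa = 1.253 GPa
Total = 3.828×10^-3 + 6.392×10^-3 + 0.06481 + 0.05806 + 1.253 = 1.3861 GPa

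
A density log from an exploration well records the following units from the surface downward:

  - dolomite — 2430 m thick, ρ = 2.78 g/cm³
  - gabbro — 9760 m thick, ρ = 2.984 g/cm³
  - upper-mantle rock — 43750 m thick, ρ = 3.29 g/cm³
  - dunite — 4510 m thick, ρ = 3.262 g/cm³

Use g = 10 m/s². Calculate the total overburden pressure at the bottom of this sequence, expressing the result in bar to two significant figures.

dolomite: 2780 kg/m³ × 10 m/s² × 2430 m = 6.755×10^7 Pa = 675.5 bar
gabbro: 2984 kg/m³ × 10 m/s² × 9760 m = 2.912×10^8 Pa = 2912 bar
upper-mantle rock: 3290 kg/m³ × 10 m/s² × 43750 m = 1.439×10^9 Pa = 14394 bar
dunite: 3262 kg/m³ × 10 m/s² × 4510 m = 1.471×10^8 Pa = 1471 bar
Total = 675.5 + 2912 + 14394 + 1471 = 19453 bar

19000 bar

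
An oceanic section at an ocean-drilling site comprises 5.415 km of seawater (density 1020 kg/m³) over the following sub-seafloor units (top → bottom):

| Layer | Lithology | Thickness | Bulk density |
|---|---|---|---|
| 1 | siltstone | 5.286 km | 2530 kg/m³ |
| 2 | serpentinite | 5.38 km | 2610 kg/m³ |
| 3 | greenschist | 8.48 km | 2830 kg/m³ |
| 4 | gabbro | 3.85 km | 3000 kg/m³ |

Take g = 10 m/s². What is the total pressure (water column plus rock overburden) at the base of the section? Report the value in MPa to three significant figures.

685 MPa

seawater: 1020 kg/m³ × 10 m/s² × 5415 m = 5.523×10^7 Pa = 55.23 MPa
siltstone: 2530 kg/m³ × 10 m/s² × 5286 m = 1.337×10^8 Pa = 133.7 MPa
serpentinite: 2610 kg/m³ × 10 m/s² × 5380 m = 1.404×10^8 Pa = 140.4 MPa
greenschist: 2830 kg/m³ × 10 m/s² × 8480 m = 2.400×10^8 Pa = 240.0 MPa
gabbro: 3000 kg/m³ × 10 m/s² × 3850 m = 1.155×10^8 Pa = 115.5 MPa
Total = 55.23 + 133.7 + 140.4 + 240.0 + 115.5 = 684.87 MPa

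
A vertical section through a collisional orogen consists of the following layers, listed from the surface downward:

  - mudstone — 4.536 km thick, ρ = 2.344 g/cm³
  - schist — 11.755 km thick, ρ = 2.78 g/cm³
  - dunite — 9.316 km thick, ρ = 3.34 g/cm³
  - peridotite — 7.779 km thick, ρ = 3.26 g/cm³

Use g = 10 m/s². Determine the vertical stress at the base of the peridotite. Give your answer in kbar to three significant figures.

mudstone: 2344 kg/m³ × 10 m/s² × 4536 m = 1.063×10^8 Pa = 1.063 kbar
schist: 2780 kg/m³ × 10 m/s² × 11755 m = 3.268×10^8 Pa = 3.268 kbar
dunite: 3340 kg/m³ × 10 m/s² × 9316 m = 3.112×10^8 Pa = 3.112 kbar
peridotite: 3260 kg/m³ × 10 m/s² × 7779 m = 2.536×10^8 Pa = 2.536 kbar
Total = 1.063 + 3.268 + 3.112 + 2.536 = 9.9786 kbar

9.98 kbar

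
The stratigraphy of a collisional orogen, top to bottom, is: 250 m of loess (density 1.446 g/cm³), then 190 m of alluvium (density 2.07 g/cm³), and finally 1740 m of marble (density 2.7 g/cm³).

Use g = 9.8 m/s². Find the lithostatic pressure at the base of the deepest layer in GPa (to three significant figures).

loess: 1446 kg/m³ × 9.8 m/s² × 250 m = 3.543×10^6 Pa = 3.543×10^-3 GPa
alluvium: 2070 kg/m³ × 9.8 m/s² × 190 m = 3.854×10^6 Pa = 3.854×10^-3 GPa
marble: 2700 kg/m³ × 9.8 m/s² × 1740 m = 4.604×10^7 Pa = 0.04604 GPa
Total = 3.543×10^-3 + 3.854×10^-3 + 0.04604 = 0.053437 GPa

0.0534 GPa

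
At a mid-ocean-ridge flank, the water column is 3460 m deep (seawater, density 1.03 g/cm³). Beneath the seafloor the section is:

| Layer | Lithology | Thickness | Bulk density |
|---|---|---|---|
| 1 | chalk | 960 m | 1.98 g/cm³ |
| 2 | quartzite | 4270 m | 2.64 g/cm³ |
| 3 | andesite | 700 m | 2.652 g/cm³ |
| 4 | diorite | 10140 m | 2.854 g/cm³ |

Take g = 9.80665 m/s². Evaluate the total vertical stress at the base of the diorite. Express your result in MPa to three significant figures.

466 MPa

seawater: 1030 kg/m³ × 9.80665 m/s² × 3460 m = 3.495×10^7 Pa = 34.95 MPa
chalk: 1980 kg/m³ × 9.80665 m/s² × 960 m = 1.864×10^7 Pa = 18.64 MPa
quartzite: 2640 kg/m³ × 9.80665 m/s² × 4270 m = 1.105×10^8 Pa = 110.5 MPa
andesite: 2652 kg/m³ × 9.80665 m/s² × 700 m = 1.821×10^7 Pa = 18.21 MPa
diorite: 2854 kg/m³ × 9.80665 m/s² × 10140 m = 2.838×10^8 Pa = 283.8 MPa
Total = 34.95 + 18.64 + 110.5 + 18.21 + 283.8 = 466.14 MPa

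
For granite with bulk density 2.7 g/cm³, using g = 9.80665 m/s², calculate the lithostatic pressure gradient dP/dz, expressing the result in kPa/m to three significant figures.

dP/dz = ρg = 2700 kg/m³ × 9.80665 m/s² = 26478 Pa/m
= 26478 Pa/m × (1 kPa/m / 1000.0 Pa/m) = 26.478 kPa/m

26.5 kPa/m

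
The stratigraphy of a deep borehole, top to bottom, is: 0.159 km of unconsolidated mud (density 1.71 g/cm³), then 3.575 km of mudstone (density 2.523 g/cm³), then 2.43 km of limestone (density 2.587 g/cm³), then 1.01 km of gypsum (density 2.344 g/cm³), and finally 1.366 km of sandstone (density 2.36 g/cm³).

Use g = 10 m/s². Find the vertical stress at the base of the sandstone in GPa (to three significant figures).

unconsolidated mud: 1710 kg/m³ × 10 m/s² × 159 m = 2.719×10^6 Pa = 2.719×10^-3 GPa
mudstone: 2523 kg/m³ × 10 m/s² × 3575 m = 9.020×10^7 Pa = 0.09020 GPa
limestone: 2587 kg/m³ × 10 m/s² × 2430 m = 6.286×10^7 Pa = 0.06286 GPa
gypsum: 2344 kg/m³ × 10 m/s² × 1010 m = 2.367×10^7 Pa = 0.02367 GPa
sandstone: 2360 kg/m³ × 10 m/s² × 1366 m = 3.224×10^7 Pa = 0.03224 GPa
Total = 2.719×10^-3 + 0.09020 + 0.06286 + 0.02367 + 0.03224 = 0.21169 GPa

0.212 GPa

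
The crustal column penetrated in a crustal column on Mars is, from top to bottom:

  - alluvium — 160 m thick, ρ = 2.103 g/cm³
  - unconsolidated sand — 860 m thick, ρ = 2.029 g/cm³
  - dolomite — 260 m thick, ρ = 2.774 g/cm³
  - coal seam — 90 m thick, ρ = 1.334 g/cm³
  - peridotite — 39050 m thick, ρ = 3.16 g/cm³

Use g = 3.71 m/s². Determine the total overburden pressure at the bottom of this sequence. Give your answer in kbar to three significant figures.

alluvium: 2103 kg/m³ × 3.71 m/s² × 160 m = 1.248×10^6 Pa = 0.01248 kbar
unconsolidated sand: 2029 kg/m³ × 3.71 m/s² × 860 m = 6.474×10^6 Pa = 0.06474 kbar
dolomite: 2774 kg/m³ × 3.71 m/s² × 260 m = 2.676×10^6 Pa = 0.02676 kbar
coal seam: 1334 kg/m³ × 3.71 m/s² × 90 m = 4.454×10^5 Pa = 4.454×10^-3 kbar
peridotite: 3160 kg/m³ × 3.71 m/s² × 39050 m = 4.578×10^8 Pa = 4.578 kbar
Total = 0.01248 + 0.06474 + 0.02676 + 4.454×10^-3 + 4.578 = 4.6865 kbar

4.69 kbar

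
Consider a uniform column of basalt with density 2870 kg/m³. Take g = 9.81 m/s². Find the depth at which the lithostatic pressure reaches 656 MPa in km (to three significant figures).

h = P/(ρg) = 656 MPa / (2870 kg/m³ × 9.81 m/s²) = 6.560×10^8 Pa / 28155 Pa/m = 23300 m
= 23.300 km

23.3 km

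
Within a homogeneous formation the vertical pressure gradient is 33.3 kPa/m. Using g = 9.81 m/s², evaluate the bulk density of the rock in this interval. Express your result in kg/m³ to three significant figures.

3390 kg/m³

ρ = (dP/dz)/g = 33.3 kPa/m / 9.81 m/s² = 33300 Pa/m / 9.81 m/s² = 3394.5 kg/m³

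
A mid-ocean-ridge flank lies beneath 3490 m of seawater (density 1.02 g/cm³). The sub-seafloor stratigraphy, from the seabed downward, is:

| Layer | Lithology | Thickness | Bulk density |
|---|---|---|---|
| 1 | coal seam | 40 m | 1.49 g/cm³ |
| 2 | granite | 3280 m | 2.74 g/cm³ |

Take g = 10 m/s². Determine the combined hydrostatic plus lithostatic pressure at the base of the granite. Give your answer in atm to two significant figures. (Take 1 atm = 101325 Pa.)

1200 atm

seawater: 1020 kg/m³ × 10 m/s² × 3490 m = 3.560×10^7 Pa = 351.3 atm
coal seam: 1490 kg/m³ × 10 m/s² × 40 m = 5.960×10^5 Pa = 5.882 atm
granite: 2740 kg/m³ × 10 m/s² × 3280 m = 8.987×10^7 Pa = 887.0 atm
Total = 351.3 + 5.882 + 887.0 = 1244.2 atm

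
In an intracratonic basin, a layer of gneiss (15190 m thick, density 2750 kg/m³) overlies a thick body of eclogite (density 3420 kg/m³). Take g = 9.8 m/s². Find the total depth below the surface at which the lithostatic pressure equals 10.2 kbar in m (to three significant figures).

Pressure at base of upper layers: 2750×9.8×15190 = 4.094×10^8 Pa = 4.094 kbar
Remaining pressure to be supplied by eclogite: 1.020×10^9 − 4.094×10^8 = 6.106×10^8 Pa
Additional depth in eclogite = 6.106×10^8 Pa / (3420 kg/m³ × 9.8 m/s²) = 18219 m
Total depth = 15190 m + 18219 m = 33409 m

33400 m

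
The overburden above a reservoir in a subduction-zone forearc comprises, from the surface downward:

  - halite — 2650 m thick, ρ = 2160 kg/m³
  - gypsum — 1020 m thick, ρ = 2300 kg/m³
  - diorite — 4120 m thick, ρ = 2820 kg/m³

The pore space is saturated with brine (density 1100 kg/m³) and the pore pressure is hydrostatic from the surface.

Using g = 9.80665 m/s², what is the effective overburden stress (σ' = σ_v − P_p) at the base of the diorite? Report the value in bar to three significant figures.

1090 bar

Overburden (lithostatic) stress σ_v:
halite: 2160 kg/m³ × 9.80665 m/s² × 2650 m = 5.613×10^7 Pa = 56.13 MPa
gypsum: 2300 kg/m³ × 9.80665 m/s² × 1020 m = 2.301×10^7 Pa = 23.01 MPa
diorite: 2820 kg/m³ × 9.80665 m/s² × 4120 m = 1.139×10^8 Pa = 113.9 MPa
Total = 56.13 + 23.01 + 113.9 = 193.08 MPa
Pore pressure P_p = 1100 kg/m³ × 9.80665 m/s² × 7790 m = 8.403×10^7 Pa = 84.03 MPa
Effective stress σ' = σ_v − P_p = 193.1 − 84.03 = 109.04 MPa = 1090.4 bar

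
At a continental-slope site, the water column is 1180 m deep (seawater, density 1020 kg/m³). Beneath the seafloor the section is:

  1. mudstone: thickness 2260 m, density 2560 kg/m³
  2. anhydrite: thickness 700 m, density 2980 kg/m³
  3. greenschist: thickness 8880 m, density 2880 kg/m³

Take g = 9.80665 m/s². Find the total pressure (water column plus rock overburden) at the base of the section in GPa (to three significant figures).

seawater: 1020 kg/m³ × 9.80665 m/s² × 1180 m = 1.180×10^7 Pa = 0.01180 GPa
mudstone: 2560 kg/m³ × 9.80665 m/s² × 2260 m = 5.674×10^7 Pa = 0.05674 GPa
anhydrite: 2980 kg/m³ × 9.80665 m/s² × 700 m = 2.046×10^7 Pa = 0.02046 GPa
greenschist: 2880 kg/m³ × 9.80665 m/s² × 8880 m = 2.508×10^8 Pa = 0.2508 GPa
Total = 0.01180 + 0.05674 + 0.02046 + 0.2508 = 0.33980 GPa

0.340 GPa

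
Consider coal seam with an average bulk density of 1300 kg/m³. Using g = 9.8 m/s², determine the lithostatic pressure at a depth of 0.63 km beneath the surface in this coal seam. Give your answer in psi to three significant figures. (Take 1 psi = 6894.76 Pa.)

1160 psi

coal seam: 1300 kg/m³ × 9.8 m/s² × 630 m = 8.026×10^6 Pa = 1164 psi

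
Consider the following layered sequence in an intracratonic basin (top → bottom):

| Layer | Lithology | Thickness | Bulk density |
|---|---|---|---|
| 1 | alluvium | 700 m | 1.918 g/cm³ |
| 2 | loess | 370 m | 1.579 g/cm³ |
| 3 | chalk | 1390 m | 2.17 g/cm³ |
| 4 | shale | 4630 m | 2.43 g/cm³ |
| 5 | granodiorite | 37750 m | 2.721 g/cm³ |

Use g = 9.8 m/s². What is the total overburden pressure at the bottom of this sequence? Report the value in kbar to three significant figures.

11.7 kbar

alluvium: 1918 kg/m³ × 9.8 m/s² × 700 m = 1.316×10^7 Pa = 0.1316 kbar
loess: 1579 kg/m³ × 9.8 m/s² × 370 m = 5.725×10^6 Pa = 0.05725 kbar
chalk: 2170 kg/m³ × 9.8 m/s² × 1390 m = 2.956×10^7 Pa = 0.2956 kbar
shale: 2430 kg/m³ × 9.8 m/s² × 4630 m = 1.103×10^8 Pa = 1.103 kbar
granodiorite: 2721 kg/m³ × 9.8 m/s² × 37750 m = 1.007×10^9 Pa = 10.07 kbar
Total = 0.1316 + 0.05725 + 0.2956 + 1.103 + 10.07 = 11.653 kbar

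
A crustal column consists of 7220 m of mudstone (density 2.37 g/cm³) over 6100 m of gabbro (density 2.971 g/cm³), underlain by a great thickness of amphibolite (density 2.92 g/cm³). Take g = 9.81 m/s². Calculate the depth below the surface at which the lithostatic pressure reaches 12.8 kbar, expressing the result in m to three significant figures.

Pressure at base of upper layers: 2370×9.81×7220 + 2971×9.81×6100 = 3.457×10^8 Pa = 3.457 kbar
Remaining pressure to be supplied by amphibolite: 1.280×10^9 − 3.457×10^8 = 9.343×10^8 Pa
Additional depth in amphibolite = 9.343×10^8 Pa / (2920 kg/m³ × 9.81 m/s²) = 32618 m
Total depth = 13320 m + 32618 m = 45938 m

45900 m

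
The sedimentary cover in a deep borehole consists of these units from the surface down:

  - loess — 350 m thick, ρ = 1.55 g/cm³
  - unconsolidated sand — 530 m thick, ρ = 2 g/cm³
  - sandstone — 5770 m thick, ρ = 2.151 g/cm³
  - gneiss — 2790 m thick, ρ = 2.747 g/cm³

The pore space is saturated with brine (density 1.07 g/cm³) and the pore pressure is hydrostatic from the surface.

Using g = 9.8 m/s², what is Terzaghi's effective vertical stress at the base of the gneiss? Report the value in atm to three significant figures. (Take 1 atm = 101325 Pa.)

Overburden (lithostatic) stress σ_v:
loess: 1550 kg/m³ × 9.8 m/s² × 350 m = 5.317×10^6 Pa = 5.317 MPa
unconsolidated sand: 2000 kg/m³ × 9.8 m/s² × 530 m = 1.039×10^7 Pa = 10.39 MPa
sandstone: 2151 kg/m³ × 9.8 m/s² × 5770 m = 1.216×10^8 Pa = 121.6 MPa
gneiss: 2747 kg/m³ × 9.8 m/s² × 2790 m = 7.511×10^7 Pa = 75.11 MPa
Total = 5.317 + 10.39 + 121.6 + 75.11 = 212.44 MPa
Pore pressure P_p = 1070 kg/m³ × 9.8 m/s² × 9440 m = 9.899×10^7 Pa = 98.99 MPa
Effective stress σ' = σ_v − P_p = 212.4 − 98.99 = 113.46 MPa = 1119.7 atm

1120 atm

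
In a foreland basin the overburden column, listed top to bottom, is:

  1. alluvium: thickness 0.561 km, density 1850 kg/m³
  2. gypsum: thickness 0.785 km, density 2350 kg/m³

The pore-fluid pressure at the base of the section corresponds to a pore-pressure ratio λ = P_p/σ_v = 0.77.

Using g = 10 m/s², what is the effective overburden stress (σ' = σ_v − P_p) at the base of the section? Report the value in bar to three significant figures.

66.3 bar

Overburden (lithostatic) stress σ_v:
alluvium: 1850 kg/m³ × 10 m/s² × 561 m = 1.038×10^7 Pa = 10.38 MPa
gypsum: 2350 kg/m³ × 10 m/s² × 785 m = 1.845×10^7 Pa = 18.45 MPa
Total = 10.38 + 18.45 = 28.826 MPa
Pore pressure P_p = λ·σ_v = 0.77 × 28.83 MPa = 22.20 MPa
Effective stress σ' = σ_v − P_p = 28.83 − 22.20 = 6.6300 MPa = 66.300 bar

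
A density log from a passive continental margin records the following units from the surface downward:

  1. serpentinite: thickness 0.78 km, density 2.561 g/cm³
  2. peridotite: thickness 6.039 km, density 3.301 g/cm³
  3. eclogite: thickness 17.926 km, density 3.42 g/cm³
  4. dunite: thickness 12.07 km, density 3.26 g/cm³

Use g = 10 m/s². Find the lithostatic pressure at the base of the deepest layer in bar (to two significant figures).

12000 bar

serpentinite: 2561 kg/m³ × 10 m/s² × 780 m = 1.998×10^7 Pa = 199.8 bar
peridotite: 3301 kg/m³ × 10 m/s² × 6039 m = 1.993×10^8 Pa = 1993 bar
eclogite: 3420 kg/m³ × 10 m/s² × 17926 m = 6.131×10^8 Pa = 6131 bar
dunite: 3260 kg/m³ × 10 m/s² × 12070 m = 3.935×10^8 Pa = 3935 bar
Total = 199.8 + 1993 + 6131 + 3935 = 12259 bar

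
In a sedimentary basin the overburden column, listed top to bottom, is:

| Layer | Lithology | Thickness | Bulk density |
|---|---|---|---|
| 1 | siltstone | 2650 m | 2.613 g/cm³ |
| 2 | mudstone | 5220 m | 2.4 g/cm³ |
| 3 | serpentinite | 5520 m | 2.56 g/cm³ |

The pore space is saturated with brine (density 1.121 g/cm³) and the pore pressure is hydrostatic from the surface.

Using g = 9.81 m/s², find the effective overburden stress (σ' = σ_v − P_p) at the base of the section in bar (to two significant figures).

1800 bar

Overburden (lithostatic) stress σ_v:
siltstone: 2613 kg/m³ × 9.81 m/s² × 2650 m = 6.793×10^7 Pa = 67.93 MPa
mudstone: 2400 kg/m³ × 9.81 m/s² × 5220 m = 1.229×10^8 Pa = 122.9 MPa
serpentinite: 2560 kg/m³ × 9.81 m/s² × 5520 m = 1.386×10^8 Pa = 138.6 MPa
Total = 67.93 + 122.9 + 138.6 = 329.46 MPa
Pore pressure P_p = 1121 kg/m³ × 9.81 m/s² × 13390 m = 1.472×10^8 Pa = 147.2 MPa
Effective stress σ' = σ_v − P_p = 329.5 − 147.2 = 182.21 MPa = 1822.1 bar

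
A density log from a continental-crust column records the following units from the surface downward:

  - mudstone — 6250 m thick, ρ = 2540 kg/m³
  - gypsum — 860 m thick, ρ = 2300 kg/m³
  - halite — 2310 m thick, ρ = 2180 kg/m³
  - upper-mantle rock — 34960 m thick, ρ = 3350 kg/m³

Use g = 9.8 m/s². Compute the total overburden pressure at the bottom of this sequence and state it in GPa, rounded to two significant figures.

1.4 GPa

mudstone: 2540 kg/m³ × 9.8 m/s² × 6250 m = 1.556×10^8 Pa = 0.1556 GPa
gypsum: 2300 kg/m³ × 9.8 m/s² × 860 m = 1.938×10^7 Pa = 0.01938 GPa
halite: 2180 kg/m³ × 9.8 m/s² × 2310 m = 4.935×10^7 Pa = 0.04935 GPa
upper-mantle rock: 3350 kg/m³ × 9.8 m/s² × 34960 m = 1.148×10^9 Pa = 1.148 GPa
Total = 0.1556 + 0.01938 + 0.04935 + 1.148 = 1.3720 GPa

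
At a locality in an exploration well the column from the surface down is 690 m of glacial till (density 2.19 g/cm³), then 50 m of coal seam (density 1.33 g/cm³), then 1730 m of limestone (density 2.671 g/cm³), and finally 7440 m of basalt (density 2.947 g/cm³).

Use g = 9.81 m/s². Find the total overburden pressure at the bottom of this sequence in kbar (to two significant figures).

glacial till: 2190 kg/m³ × 9.81 m/s² × 690 m = 1.482×10^7 Pa = 0.1482 kbar
coal seam: 1330 kg/m³ × 9.81 m/s² × 50 m = 6.524×10^5 Pa = 6.524×10^-3 kbar
limestone: 2671 kg/m³ × 9.81 m/s² × 1730 m = 4.533×10^7 Pa = 0.4533 kbar
basalt: 2947 kg/m³ × 9.81 m/s² × 7440 m = 2.151×10^8 Pa = 2.151 kbar
Total = 0.1482 + 6.524×10^-3 + 0.4533 + 2.151 = 2.7590 kbar

2.8 kbar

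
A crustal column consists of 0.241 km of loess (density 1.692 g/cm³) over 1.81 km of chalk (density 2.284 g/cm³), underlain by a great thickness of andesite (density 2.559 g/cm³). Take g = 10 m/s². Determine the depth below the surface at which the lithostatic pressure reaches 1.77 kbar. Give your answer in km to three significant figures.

Pressure at base of upper layers: 1692×10×241 + 2284×10×1810 = 4.542×10^7 Pa = 0.4542 kbar
Remaining pressure to be supplied by andesite: 1.770×10^8 − 4.542×10^7 = 1.316×10^8 Pa
Additional depth in andesite = 1.316×10^8 Pa / (2559 kg/m³ × 10 m/s²) = 5141.9 m
Total depth = 2051 m + 5141.9 m = 7192.9 m
= 7.1929 km

7.19 km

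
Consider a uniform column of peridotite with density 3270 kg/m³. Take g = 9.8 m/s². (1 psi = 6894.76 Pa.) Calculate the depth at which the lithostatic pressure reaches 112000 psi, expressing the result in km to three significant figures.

h = P/(ρg) = 112000 psi / (3270 kg/m³ × 9.8 m/s²) = 7.722×10^8 Pa / 32046 Pa/m = 24097 m
= 24.097 km

24.1 km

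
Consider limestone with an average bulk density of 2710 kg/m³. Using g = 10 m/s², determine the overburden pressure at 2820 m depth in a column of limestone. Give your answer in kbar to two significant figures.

0.76 kbar

limestone: 2710 kg/m³ × 10 m/s² × 2820 m = 7.642×10^7 Pa = 0.7642 kbar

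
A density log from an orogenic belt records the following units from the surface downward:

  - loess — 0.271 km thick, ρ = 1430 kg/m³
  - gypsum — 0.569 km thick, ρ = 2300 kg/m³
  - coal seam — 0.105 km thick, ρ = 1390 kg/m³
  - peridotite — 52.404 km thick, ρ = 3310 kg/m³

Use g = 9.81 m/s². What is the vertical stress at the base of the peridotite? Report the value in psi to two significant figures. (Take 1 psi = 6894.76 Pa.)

loess: 1430 kg/m³ × 9.81 m/s² × 271 m = 3.802×10^6 Pa = 551.4 psi
gypsum: 2300 kg/m³ × 9.81 m/s² × 569 m = 1.284×10^7 Pa = 1862 psi
coal seam: 1390 kg/m³ × 9.81 m/s² × 105 m = 1.432×10^6 Pa = 207.7 psi
peridotite: 3310 kg/m³ × 9.81 m/s² × 52404 m = 1.702×10^9 Pa = 2.468×10^5 psi
Total = 551.4 + 1862 + 207.7 + 2.468×10^5 = 2.4942×10^5 psi

250000 psi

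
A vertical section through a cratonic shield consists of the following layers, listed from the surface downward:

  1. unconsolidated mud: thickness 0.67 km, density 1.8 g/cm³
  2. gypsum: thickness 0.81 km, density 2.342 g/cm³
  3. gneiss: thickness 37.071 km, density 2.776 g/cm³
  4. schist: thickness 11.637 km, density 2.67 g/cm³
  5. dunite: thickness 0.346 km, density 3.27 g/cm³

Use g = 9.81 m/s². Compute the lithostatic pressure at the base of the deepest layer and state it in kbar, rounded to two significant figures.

14 kbar

unconsolidated mud: 1800 kg/m³ × 9.81 m/s² × 670 m = 1.183×10^7 Pa = 0.1183 kbar
gypsum: 2342 kg/m³ × 9.81 m/s² × 810 m = 1.861×10^7 Pa = 0.1861 kbar
gneiss: 2776 kg/m³ × 9.81 m/s² × 37071 m = 1.010×10^9 Pa = 10.10 kbar
schist: 2670 kg/m³ × 9.81 m/s² × 11637 m = 3.048×10^8 Pa = 3.048 kbar
dunite: 3270 kg/m³ × 9.81 m/s² × 346 m = 1.110×10^7 Pa = 0.1110 kbar
Total = 0.1183 + 0.1861 + 10.10 + 3.048 + 0.1110 = 13.559 kbar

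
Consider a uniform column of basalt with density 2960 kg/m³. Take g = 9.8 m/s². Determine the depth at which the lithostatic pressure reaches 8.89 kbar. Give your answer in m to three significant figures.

30600 m

h = P/(ρg) = 8.89 kbar / (2960 kg/m³ × 9.8 m/s²) = 8.890×10^8 Pa / 29008 Pa/m = 30647 m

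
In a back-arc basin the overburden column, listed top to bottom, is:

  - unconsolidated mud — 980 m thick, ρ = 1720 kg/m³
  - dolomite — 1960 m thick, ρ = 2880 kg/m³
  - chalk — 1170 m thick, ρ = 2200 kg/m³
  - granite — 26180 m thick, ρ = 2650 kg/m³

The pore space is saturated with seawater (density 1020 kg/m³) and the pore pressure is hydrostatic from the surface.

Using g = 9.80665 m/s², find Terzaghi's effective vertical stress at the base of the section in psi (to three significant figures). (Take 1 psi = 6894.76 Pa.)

68800 psi

Overburden (lithostatic) stress σ_v:
unconsolidated mud: 1720 kg/m³ × 9.80665 m/s² × 980 m = 1.653×10^7 Pa = 16.53 MPa
dolomite: 2880 kg/m³ × 9.80665 m/s² × 1960 m = 5.536×10^7 Pa = 55.36 MPa
chalk: 2200 kg/m³ × 9.80665 m/s² × 1170 m = 2.524×10^7 Pa = 25.24 MPa
granite: 2650 kg/m³ × 9.80665 m/s² × 26180 m = 6.804×10^8 Pa = 680.4 MPa
Total = 16.53 + 55.36 + 25.24 + 680.4 = 777.48 MPa
Pore pressure P_p = 1020 kg/m³ × 9.80665 m/s² × 30290 m = 3.030×10^8 Pa = 303.0 MPa
Effective stress σ' = σ_v − P_p = 777.5 − 303.0 = 474.50 MPa = 68821 psi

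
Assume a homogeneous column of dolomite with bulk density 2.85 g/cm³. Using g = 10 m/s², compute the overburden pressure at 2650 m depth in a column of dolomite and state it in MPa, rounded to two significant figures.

76 MPa

dolomite: 2850 kg/m³ × 10 m/s² × 2650 m = 7.553×10^7 Pa = 75.53 MPa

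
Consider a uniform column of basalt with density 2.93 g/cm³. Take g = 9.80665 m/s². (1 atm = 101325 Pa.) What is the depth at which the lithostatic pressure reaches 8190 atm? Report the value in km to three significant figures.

28.9 km

h = P/(ρg) = 8190 atm / (2930 kg/m³ × 9.80665 m/s²) = 8.299×10^8 Pa / 28733 Pa/m = 28881 m
= 28.881 km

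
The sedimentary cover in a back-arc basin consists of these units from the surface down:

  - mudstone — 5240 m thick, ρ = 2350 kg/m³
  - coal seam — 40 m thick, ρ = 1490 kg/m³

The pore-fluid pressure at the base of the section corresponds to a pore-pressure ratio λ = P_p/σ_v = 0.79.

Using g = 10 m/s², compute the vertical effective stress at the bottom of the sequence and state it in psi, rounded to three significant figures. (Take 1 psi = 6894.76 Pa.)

Overburden (lithostatic) stress σ_v:
mudstone: 2350 kg/m³ × 10 m/s² × 5240 m = 1.231×10^8 Pa = 123.1 MPa
coal seam: 1490 kg/m³ × 10 m/s² × 40 m = 5.960×10^5 Pa = 0.5960 MPa
Total = 123.1 + 0.5960 = 123.74 MPa
Pore pressure P_p = λ·σ_v = 0.79 × 123.7 MPa = 97.75 MPa
Effective stress σ' = σ_v − P_p = 123.7 − 97.75 = 25.985 MPa = 3768.7 psi

3770 psi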